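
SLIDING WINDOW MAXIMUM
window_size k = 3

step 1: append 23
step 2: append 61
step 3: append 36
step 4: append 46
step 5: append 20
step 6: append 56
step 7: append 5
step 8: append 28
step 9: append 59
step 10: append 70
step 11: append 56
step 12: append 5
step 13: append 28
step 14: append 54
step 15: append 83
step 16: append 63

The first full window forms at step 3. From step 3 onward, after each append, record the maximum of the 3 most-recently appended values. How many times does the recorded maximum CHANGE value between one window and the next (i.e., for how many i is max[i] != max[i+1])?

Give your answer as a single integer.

step 1: append 23 -> window=[23] (not full yet)
step 2: append 61 -> window=[23, 61] (not full yet)
step 3: append 36 -> window=[23, 61, 36] -> max=61
step 4: append 46 -> window=[61, 36, 46] -> max=61
step 5: append 20 -> window=[36, 46, 20] -> max=46
step 6: append 56 -> window=[46, 20, 56] -> max=56
step 7: append 5 -> window=[20, 56, 5] -> max=56
step 8: append 28 -> window=[56, 5, 28] -> max=56
step 9: append 59 -> window=[5, 28, 59] -> max=59
step 10: append 70 -> window=[28, 59, 70] -> max=70
step 11: append 56 -> window=[59, 70, 56] -> max=70
step 12: append 5 -> window=[70, 56, 5] -> max=70
step 13: append 28 -> window=[56, 5, 28] -> max=56
step 14: append 54 -> window=[5, 28, 54] -> max=54
step 15: append 83 -> window=[28, 54, 83] -> max=83
step 16: append 63 -> window=[54, 83, 63] -> max=83
Recorded maximums: 61 61 46 56 56 56 59 70 70 70 56 54 83 83
Changes between consecutive maximums: 7

Answer: 7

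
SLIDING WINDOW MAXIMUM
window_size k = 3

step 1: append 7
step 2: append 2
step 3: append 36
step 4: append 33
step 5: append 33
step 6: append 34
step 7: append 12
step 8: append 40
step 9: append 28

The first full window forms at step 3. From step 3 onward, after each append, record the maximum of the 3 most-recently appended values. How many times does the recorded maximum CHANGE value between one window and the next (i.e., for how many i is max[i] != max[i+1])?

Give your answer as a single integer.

step 1: append 7 -> window=[7] (not full yet)
step 2: append 2 -> window=[7, 2] (not full yet)
step 3: append 36 -> window=[7, 2, 36] -> max=36
step 4: append 33 -> window=[2, 36, 33] -> max=36
step 5: append 33 -> window=[36, 33, 33] -> max=36
step 6: append 34 -> window=[33, 33, 34] -> max=34
step 7: append 12 -> window=[33, 34, 12] -> max=34
step 8: append 40 -> window=[34, 12, 40] -> max=40
step 9: append 28 -> window=[12, 40, 28] -> max=40
Recorded maximums: 36 36 36 34 34 40 40
Changes between consecutive maximums: 2

Answer: 2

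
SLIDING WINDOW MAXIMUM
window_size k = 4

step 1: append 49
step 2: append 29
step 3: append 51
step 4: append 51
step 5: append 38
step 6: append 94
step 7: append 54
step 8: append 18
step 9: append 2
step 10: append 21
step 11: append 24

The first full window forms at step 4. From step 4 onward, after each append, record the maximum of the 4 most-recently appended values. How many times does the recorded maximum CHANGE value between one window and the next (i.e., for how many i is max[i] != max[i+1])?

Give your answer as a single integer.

step 1: append 49 -> window=[49] (not full yet)
step 2: append 29 -> window=[49, 29] (not full yet)
step 3: append 51 -> window=[49, 29, 51] (not full yet)
step 4: append 51 -> window=[49, 29, 51, 51] -> max=51
step 5: append 38 -> window=[29, 51, 51, 38] -> max=51
step 6: append 94 -> window=[51, 51, 38, 94] -> max=94
step 7: append 54 -> window=[51, 38, 94, 54] -> max=94
step 8: append 18 -> window=[38, 94, 54, 18] -> max=94
step 9: append 2 -> window=[94, 54, 18, 2] -> max=94
step 10: append 21 -> window=[54, 18, 2, 21] -> max=54
step 11: append 24 -> window=[18, 2, 21, 24] -> max=24
Recorded maximums: 51 51 94 94 94 94 54 24
Changes between consecutive maximums: 3

Answer: 3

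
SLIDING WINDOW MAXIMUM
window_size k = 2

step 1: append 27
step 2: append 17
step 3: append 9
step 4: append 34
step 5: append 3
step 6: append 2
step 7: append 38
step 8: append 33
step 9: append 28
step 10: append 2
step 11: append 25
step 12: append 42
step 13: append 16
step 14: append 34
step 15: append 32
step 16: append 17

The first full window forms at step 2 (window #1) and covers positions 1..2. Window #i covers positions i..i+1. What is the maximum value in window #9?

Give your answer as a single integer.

Answer: 28

Derivation:
step 1: append 27 -> window=[27] (not full yet)
step 2: append 17 -> window=[27, 17] -> max=27
step 3: append 9 -> window=[17, 9] -> max=17
step 4: append 34 -> window=[9, 34] -> max=34
step 5: append 3 -> window=[34, 3] -> max=34
step 6: append 2 -> window=[3, 2] -> max=3
step 7: append 38 -> window=[2, 38] -> max=38
step 8: append 33 -> window=[38, 33] -> max=38
step 9: append 28 -> window=[33, 28] -> max=33
step 10: append 2 -> window=[28, 2] -> max=28
Window #9 max = 28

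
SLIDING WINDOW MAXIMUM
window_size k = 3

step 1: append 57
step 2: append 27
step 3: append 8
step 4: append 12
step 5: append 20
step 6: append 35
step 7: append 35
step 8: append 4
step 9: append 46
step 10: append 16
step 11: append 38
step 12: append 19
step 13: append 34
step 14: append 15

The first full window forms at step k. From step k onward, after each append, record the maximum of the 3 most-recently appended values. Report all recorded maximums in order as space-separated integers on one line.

step 1: append 57 -> window=[57] (not full yet)
step 2: append 27 -> window=[57, 27] (not full yet)
step 3: append 8 -> window=[57, 27, 8] -> max=57
step 4: append 12 -> window=[27, 8, 12] -> max=27
step 5: append 20 -> window=[8, 12, 20] -> max=20
step 6: append 35 -> window=[12, 20, 35] -> max=35
step 7: append 35 -> window=[20, 35, 35] -> max=35
step 8: append 4 -> window=[35, 35, 4] -> max=35
step 9: append 46 -> window=[35, 4, 46] -> max=46
step 10: append 16 -> window=[4, 46, 16] -> max=46
step 11: append 38 -> window=[46, 16, 38] -> max=46
step 12: append 19 -> window=[16, 38, 19] -> max=38
step 13: append 34 -> window=[38, 19, 34] -> max=38
step 14: append 15 -> window=[19, 34, 15] -> max=34

Answer: 57 27 20 35 35 35 46 46 46 38 38 34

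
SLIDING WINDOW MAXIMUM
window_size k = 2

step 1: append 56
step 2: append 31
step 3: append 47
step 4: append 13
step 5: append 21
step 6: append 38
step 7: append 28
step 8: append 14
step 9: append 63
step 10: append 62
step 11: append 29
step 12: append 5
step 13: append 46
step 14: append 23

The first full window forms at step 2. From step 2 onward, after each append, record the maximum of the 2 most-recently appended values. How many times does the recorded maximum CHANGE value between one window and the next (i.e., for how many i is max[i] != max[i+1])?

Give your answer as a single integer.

Answer: 8

Derivation:
step 1: append 56 -> window=[56] (not full yet)
step 2: append 31 -> window=[56, 31] -> max=56
step 3: append 47 -> window=[31, 47] -> max=47
step 4: append 13 -> window=[47, 13] -> max=47
step 5: append 21 -> window=[13, 21] -> max=21
step 6: append 38 -> window=[21, 38] -> max=38
step 7: append 28 -> window=[38, 28] -> max=38
step 8: append 14 -> window=[28, 14] -> max=28
step 9: append 63 -> window=[14, 63] -> max=63
step 10: append 62 -> window=[63, 62] -> max=63
step 11: append 29 -> window=[62, 29] -> max=62
step 12: append 5 -> window=[29, 5] -> max=29
step 13: append 46 -> window=[5, 46] -> max=46
step 14: append 23 -> window=[46, 23] -> max=46
Recorded maximums: 56 47 47 21 38 38 28 63 63 62 29 46 46
Changes between consecutive maximums: 8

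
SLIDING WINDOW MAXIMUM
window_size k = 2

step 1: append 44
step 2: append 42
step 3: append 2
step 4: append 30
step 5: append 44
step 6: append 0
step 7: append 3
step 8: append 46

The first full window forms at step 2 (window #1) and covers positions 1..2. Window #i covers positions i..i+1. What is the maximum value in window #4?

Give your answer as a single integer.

Answer: 44

Derivation:
step 1: append 44 -> window=[44] (not full yet)
step 2: append 42 -> window=[44, 42] -> max=44
step 3: append 2 -> window=[42, 2] -> max=42
step 4: append 30 -> window=[2, 30] -> max=30
step 5: append 44 -> window=[30, 44] -> max=44
Window #4 max = 44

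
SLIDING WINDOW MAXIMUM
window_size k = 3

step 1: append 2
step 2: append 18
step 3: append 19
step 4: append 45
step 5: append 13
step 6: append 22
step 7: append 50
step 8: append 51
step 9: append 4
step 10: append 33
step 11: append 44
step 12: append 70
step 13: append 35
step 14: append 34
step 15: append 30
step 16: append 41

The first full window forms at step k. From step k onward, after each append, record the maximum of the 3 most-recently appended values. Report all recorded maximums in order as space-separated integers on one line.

step 1: append 2 -> window=[2] (not full yet)
step 2: append 18 -> window=[2, 18] (not full yet)
step 3: append 19 -> window=[2, 18, 19] -> max=19
step 4: append 45 -> window=[18, 19, 45] -> max=45
step 5: append 13 -> window=[19, 45, 13] -> max=45
step 6: append 22 -> window=[45, 13, 22] -> max=45
step 7: append 50 -> window=[13, 22, 50] -> max=50
step 8: append 51 -> window=[22, 50, 51] -> max=51
step 9: append 4 -> window=[50, 51, 4] -> max=51
step 10: append 33 -> window=[51, 4, 33] -> max=51
step 11: append 44 -> window=[4, 33, 44] -> max=44
step 12: append 70 -> window=[33, 44, 70] -> max=70
step 13: append 35 -> window=[44, 70, 35] -> max=70
step 14: append 34 -> window=[70, 35, 34] -> max=70
step 15: append 30 -> window=[35, 34, 30] -> max=35
step 16: append 41 -> window=[34, 30, 41] -> max=41

Answer: 19 45 45 45 50 51 51 51 44 70 70 70 35 41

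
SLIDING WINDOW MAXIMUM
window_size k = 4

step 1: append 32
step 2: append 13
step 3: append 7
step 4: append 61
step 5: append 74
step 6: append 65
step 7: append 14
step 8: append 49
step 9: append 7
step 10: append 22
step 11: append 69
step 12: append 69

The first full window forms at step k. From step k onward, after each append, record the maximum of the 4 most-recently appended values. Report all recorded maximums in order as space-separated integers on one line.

Answer: 61 74 74 74 74 65 49 69 69

Derivation:
step 1: append 32 -> window=[32] (not full yet)
step 2: append 13 -> window=[32, 13] (not full yet)
step 3: append 7 -> window=[32, 13, 7] (not full yet)
step 4: append 61 -> window=[32, 13, 7, 61] -> max=61
step 5: append 74 -> window=[13, 7, 61, 74] -> max=74
step 6: append 65 -> window=[7, 61, 74, 65] -> max=74
step 7: append 14 -> window=[61, 74, 65, 14] -> max=74
step 8: append 49 -> window=[74, 65, 14, 49] -> max=74
step 9: append 7 -> window=[65, 14, 49, 7] -> max=65
step 10: append 22 -> window=[14, 49, 7, 22] -> max=49
step 11: append 69 -> window=[49, 7, 22, 69] -> max=69
step 12: append 69 -> window=[7, 22, 69, 69] -> max=69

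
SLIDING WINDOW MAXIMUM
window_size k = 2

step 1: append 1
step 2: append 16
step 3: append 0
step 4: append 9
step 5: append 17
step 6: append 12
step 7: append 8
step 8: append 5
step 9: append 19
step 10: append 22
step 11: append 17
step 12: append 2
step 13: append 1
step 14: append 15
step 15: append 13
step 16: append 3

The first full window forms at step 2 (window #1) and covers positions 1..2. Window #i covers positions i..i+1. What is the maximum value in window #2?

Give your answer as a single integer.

step 1: append 1 -> window=[1] (not full yet)
step 2: append 16 -> window=[1, 16] -> max=16
step 3: append 0 -> window=[16, 0] -> max=16
Window #2 max = 16

Answer: 16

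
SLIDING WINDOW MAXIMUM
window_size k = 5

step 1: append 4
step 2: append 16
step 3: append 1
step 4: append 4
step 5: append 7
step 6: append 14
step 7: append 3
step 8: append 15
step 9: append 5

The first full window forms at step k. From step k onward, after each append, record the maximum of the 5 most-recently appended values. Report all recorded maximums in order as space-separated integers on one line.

step 1: append 4 -> window=[4] (not full yet)
step 2: append 16 -> window=[4, 16] (not full yet)
step 3: append 1 -> window=[4, 16, 1] (not full yet)
step 4: append 4 -> window=[4, 16, 1, 4] (not full yet)
step 5: append 7 -> window=[4, 16, 1, 4, 7] -> max=16
step 6: append 14 -> window=[16, 1, 4, 7, 14] -> max=16
step 7: append 3 -> window=[1, 4, 7, 14, 3] -> max=14
step 8: append 15 -> window=[4, 7, 14, 3, 15] -> max=15
step 9: append 5 -> window=[7, 14, 3, 15, 5] -> max=15

Answer: 16 16 14 15 15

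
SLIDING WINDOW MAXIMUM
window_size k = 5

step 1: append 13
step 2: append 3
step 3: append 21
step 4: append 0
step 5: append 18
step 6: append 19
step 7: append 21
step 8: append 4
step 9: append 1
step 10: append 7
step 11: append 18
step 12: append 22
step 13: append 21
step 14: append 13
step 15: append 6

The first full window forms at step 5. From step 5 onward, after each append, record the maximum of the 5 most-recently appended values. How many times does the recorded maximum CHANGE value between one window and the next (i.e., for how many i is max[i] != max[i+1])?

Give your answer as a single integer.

Answer: 1

Derivation:
step 1: append 13 -> window=[13] (not full yet)
step 2: append 3 -> window=[13, 3] (not full yet)
step 3: append 21 -> window=[13, 3, 21] (not full yet)
step 4: append 0 -> window=[13, 3, 21, 0] (not full yet)
step 5: append 18 -> window=[13, 3, 21, 0, 18] -> max=21
step 6: append 19 -> window=[3, 21, 0, 18, 19] -> max=21
step 7: append 21 -> window=[21, 0, 18, 19, 21] -> max=21
step 8: append 4 -> window=[0, 18, 19, 21, 4] -> max=21
step 9: append 1 -> window=[18, 19, 21, 4, 1] -> max=21
step 10: append 7 -> window=[19, 21, 4, 1, 7] -> max=21
step 11: append 18 -> window=[21, 4, 1, 7, 18] -> max=21
step 12: append 22 -> window=[4, 1, 7, 18, 22] -> max=22
step 13: append 21 -> window=[1, 7, 18, 22, 21] -> max=22
step 14: append 13 -> window=[7, 18, 22, 21, 13] -> max=22
step 15: append 6 -> window=[18, 22, 21, 13, 6] -> max=22
Recorded maximums: 21 21 21 21 21 21 21 22 22 22 22
Changes between consecutive maximums: 1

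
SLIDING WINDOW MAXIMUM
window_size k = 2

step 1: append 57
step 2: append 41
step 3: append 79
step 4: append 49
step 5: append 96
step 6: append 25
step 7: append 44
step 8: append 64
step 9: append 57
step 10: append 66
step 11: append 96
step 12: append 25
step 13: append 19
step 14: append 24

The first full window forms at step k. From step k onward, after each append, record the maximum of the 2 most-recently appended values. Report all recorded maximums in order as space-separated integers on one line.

step 1: append 57 -> window=[57] (not full yet)
step 2: append 41 -> window=[57, 41] -> max=57
step 3: append 79 -> window=[41, 79] -> max=79
step 4: append 49 -> window=[79, 49] -> max=79
step 5: append 96 -> window=[49, 96] -> max=96
step 6: append 25 -> window=[96, 25] -> max=96
step 7: append 44 -> window=[25, 44] -> max=44
step 8: append 64 -> window=[44, 64] -> max=64
step 9: append 57 -> window=[64, 57] -> max=64
step 10: append 66 -> window=[57, 66] -> max=66
step 11: append 96 -> window=[66, 96] -> max=96
step 12: append 25 -> window=[96, 25] -> max=96
step 13: append 19 -> window=[25, 19] -> max=25
step 14: append 24 -> window=[19, 24] -> max=24

Answer: 57 79 79 96 96 44 64 64 66 96 96 25 24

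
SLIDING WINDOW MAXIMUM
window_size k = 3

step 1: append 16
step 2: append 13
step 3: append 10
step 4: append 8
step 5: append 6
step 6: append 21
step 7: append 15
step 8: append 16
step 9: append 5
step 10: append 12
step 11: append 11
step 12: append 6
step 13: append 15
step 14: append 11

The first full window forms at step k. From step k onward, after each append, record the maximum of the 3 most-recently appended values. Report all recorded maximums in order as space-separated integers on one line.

step 1: append 16 -> window=[16] (not full yet)
step 2: append 13 -> window=[16, 13] (not full yet)
step 3: append 10 -> window=[16, 13, 10] -> max=16
step 4: append 8 -> window=[13, 10, 8] -> max=13
step 5: append 6 -> window=[10, 8, 6] -> max=10
step 6: append 21 -> window=[8, 6, 21] -> max=21
step 7: append 15 -> window=[6, 21, 15] -> max=21
step 8: append 16 -> window=[21, 15, 16] -> max=21
step 9: append 5 -> window=[15, 16, 5] -> max=16
step 10: append 12 -> window=[16, 5, 12] -> max=16
step 11: append 11 -> window=[5, 12, 11] -> max=12
step 12: append 6 -> window=[12, 11, 6] -> max=12
step 13: append 15 -> window=[11, 6, 15] -> max=15
step 14: append 11 -> window=[6, 15, 11] -> max=15

Answer: 16 13 10 21 21 21 16 16 12 12 15 15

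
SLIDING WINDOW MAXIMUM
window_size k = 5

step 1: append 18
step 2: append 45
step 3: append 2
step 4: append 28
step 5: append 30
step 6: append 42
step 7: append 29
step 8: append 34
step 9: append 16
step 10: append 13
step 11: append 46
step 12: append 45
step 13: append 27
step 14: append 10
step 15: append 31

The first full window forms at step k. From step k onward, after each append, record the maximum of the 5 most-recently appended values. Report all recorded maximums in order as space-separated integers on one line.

step 1: append 18 -> window=[18] (not full yet)
step 2: append 45 -> window=[18, 45] (not full yet)
step 3: append 2 -> window=[18, 45, 2] (not full yet)
step 4: append 28 -> window=[18, 45, 2, 28] (not full yet)
step 5: append 30 -> window=[18, 45, 2, 28, 30] -> max=45
step 6: append 42 -> window=[45, 2, 28, 30, 42] -> max=45
step 7: append 29 -> window=[2, 28, 30, 42, 29] -> max=42
step 8: append 34 -> window=[28, 30, 42, 29, 34] -> max=42
step 9: append 16 -> window=[30, 42, 29, 34, 16] -> max=42
step 10: append 13 -> window=[42, 29, 34, 16, 13] -> max=42
step 11: append 46 -> window=[29, 34, 16, 13, 46] -> max=46
step 12: append 45 -> window=[34, 16, 13, 46, 45] -> max=46
step 13: append 27 -> window=[16, 13, 46, 45, 27] -> max=46
step 14: append 10 -> window=[13, 46, 45, 27, 10] -> max=46
step 15: append 31 -> window=[46, 45, 27, 10, 31] -> max=46

Answer: 45 45 42 42 42 42 46 46 46 46 46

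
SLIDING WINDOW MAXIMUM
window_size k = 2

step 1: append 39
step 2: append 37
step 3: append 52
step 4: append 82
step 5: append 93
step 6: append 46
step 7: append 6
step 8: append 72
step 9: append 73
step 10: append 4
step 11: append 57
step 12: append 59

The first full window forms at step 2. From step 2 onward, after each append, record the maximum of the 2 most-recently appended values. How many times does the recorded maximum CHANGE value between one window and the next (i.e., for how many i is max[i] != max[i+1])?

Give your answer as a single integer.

step 1: append 39 -> window=[39] (not full yet)
step 2: append 37 -> window=[39, 37] -> max=39
step 3: append 52 -> window=[37, 52] -> max=52
step 4: append 82 -> window=[52, 82] -> max=82
step 5: append 93 -> window=[82, 93] -> max=93
step 6: append 46 -> window=[93, 46] -> max=93
step 7: append 6 -> window=[46, 6] -> max=46
step 8: append 72 -> window=[6, 72] -> max=72
step 9: append 73 -> window=[72, 73] -> max=73
step 10: append 4 -> window=[73, 4] -> max=73
step 11: append 57 -> window=[4, 57] -> max=57
step 12: append 59 -> window=[57, 59] -> max=59
Recorded maximums: 39 52 82 93 93 46 72 73 73 57 59
Changes between consecutive maximums: 8

Answer: 8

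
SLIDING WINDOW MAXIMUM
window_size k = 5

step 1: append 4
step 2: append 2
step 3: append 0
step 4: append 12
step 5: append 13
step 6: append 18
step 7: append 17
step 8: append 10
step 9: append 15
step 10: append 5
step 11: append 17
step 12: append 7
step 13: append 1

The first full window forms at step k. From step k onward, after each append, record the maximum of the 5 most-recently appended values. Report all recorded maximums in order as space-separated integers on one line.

step 1: append 4 -> window=[4] (not full yet)
step 2: append 2 -> window=[4, 2] (not full yet)
step 3: append 0 -> window=[4, 2, 0] (not full yet)
step 4: append 12 -> window=[4, 2, 0, 12] (not full yet)
step 5: append 13 -> window=[4, 2, 0, 12, 13] -> max=13
step 6: append 18 -> window=[2, 0, 12, 13, 18] -> max=18
step 7: append 17 -> window=[0, 12, 13, 18, 17] -> max=18
step 8: append 10 -> window=[12, 13, 18, 17, 10] -> max=18
step 9: append 15 -> window=[13, 18, 17, 10, 15] -> max=18
step 10: append 5 -> window=[18, 17, 10, 15, 5] -> max=18
step 11: append 17 -> window=[17, 10, 15, 5, 17] -> max=17
step 12: append 7 -> window=[10, 15, 5, 17, 7] -> max=17
step 13: append 1 -> window=[15, 5, 17, 7, 1] -> max=17

Answer: 13 18 18 18 18 18 17 17 17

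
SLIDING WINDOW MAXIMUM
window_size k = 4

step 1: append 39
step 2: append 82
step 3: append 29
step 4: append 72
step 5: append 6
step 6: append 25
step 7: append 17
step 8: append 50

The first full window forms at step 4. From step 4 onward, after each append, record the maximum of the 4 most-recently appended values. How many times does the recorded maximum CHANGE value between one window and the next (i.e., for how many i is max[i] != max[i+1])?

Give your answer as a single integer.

step 1: append 39 -> window=[39] (not full yet)
step 2: append 82 -> window=[39, 82] (not full yet)
step 3: append 29 -> window=[39, 82, 29] (not full yet)
step 4: append 72 -> window=[39, 82, 29, 72] -> max=82
step 5: append 6 -> window=[82, 29, 72, 6] -> max=82
step 6: append 25 -> window=[29, 72, 6, 25] -> max=72
step 7: append 17 -> window=[72, 6, 25, 17] -> max=72
step 8: append 50 -> window=[6, 25, 17, 50] -> max=50
Recorded maximums: 82 82 72 72 50
Changes between consecutive maximums: 2

Answer: 2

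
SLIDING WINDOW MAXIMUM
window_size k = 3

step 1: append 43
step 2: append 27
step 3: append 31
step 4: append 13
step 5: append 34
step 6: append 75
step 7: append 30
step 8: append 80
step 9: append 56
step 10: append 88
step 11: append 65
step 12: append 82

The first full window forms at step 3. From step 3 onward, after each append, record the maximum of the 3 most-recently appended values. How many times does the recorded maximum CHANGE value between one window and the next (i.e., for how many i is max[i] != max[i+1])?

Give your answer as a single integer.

Answer: 5

Derivation:
step 1: append 43 -> window=[43] (not full yet)
step 2: append 27 -> window=[43, 27] (not full yet)
step 3: append 31 -> window=[43, 27, 31] -> max=43
step 4: append 13 -> window=[27, 31, 13] -> max=31
step 5: append 34 -> window=[31, 13, 34] -> max=34
step 6: append 75 -> window=[13, 34, 75] -> max=75
step 7: append 30 -> window=[34, 75, 30] -> max=75
step 8: append 80 -> window=[75, 30, 80] -> max=80
step 9: append 56 -> window=[30, 80, 56] -> max=80
step 10: append 88 -> window=[80, 56, 88] -> max=88
step 11: append 65 -> window=[56, 88, 65] -> max=88
step 12: append 82 -> window=[88, 65, 82] -> max=88
Recorded maximums: 43 31 34 75 75 80 80 88 88 88
Changes between consecutive maximums: 5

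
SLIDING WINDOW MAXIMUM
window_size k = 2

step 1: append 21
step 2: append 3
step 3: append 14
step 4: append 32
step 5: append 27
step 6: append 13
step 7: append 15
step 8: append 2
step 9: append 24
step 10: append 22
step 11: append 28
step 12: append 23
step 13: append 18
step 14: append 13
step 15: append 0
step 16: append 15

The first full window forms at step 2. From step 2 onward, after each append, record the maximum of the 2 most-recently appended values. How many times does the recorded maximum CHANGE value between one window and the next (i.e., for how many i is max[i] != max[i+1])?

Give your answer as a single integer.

Answer: 10

Derivation:
step 1: append 21 -> window=[21] (not full yet)
step 2: append 3 -> window=[21, 3] -> max=21
step 3: append 14 -> window=[3, 14] -> max=14
step 4: append 32 -> window=[14, 32] -> max=32
step 5: append 27 -> window=[32, 27] -> max=32
step 6: append 13 -> window=[27, 13] -> max=27
step 7: append 15 -> window=[13, 15] -> max=15
step 8: append 2 -> window=[15, 2] -> max=15
step 9: append 24 -> window=[2, 24] -> max=24
step 10: append 22 -> window=[24, 22] -> max=24
step 11: append 28 -> window=[22, 28] -> max=28
step 12: append 23 -> window=[28, 23] -> max=28
step 13: append 18 -> window=[23, 18] -> max=23
step 14: append 13 -> window=[18, 13] -> max=18
step 15: append 0 -> window=[13, 0] -> max=13
step 16: append 15 -> window=[0, 15] -> max=15
Recorded maximums: 21 14 32 32 27 15 15 24 24 28 28 23 18 13 15
Changes between consecutive maximums: 10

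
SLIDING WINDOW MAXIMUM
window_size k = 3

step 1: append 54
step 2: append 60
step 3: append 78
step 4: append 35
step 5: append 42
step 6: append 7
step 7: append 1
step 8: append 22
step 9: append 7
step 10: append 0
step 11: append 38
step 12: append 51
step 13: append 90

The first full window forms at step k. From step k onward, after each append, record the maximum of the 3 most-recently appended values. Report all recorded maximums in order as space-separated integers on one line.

step 1: append 54 -> window=[54] (not full yet)
step 2: append 60 -> window=[54, 60] (not full yet)
step 3: append 78 -> window=[54, 60, 78] -> max=78
step 4: append 35 -> window=[60, 78, 35] -> max=78
step 5: append 42 -> window=[78, 35, 42] -> max=78
step 6: append 7 -> window=[35, 42, 7] -> max=42
step 7: append 1 -> window=[42, 7, 1] -> max=42
step 8: append 22 -> window=[7, 1, 22] -> max=22
step 9: append 7 -> window=[1, 22, 7] -> max=22
step 10: append 0 -> window=[22, 7, 0] -> max=22
step 11: append 38 -> window=[7, 0, 38] -> max=38
step 12: append 51 -> window=[0, 38, 51] -> max=51
step 13: append 90 -> window=[38, 51, 90] -> max=90

Answer: 78 78 78 42 42 22 22 22 38 51 90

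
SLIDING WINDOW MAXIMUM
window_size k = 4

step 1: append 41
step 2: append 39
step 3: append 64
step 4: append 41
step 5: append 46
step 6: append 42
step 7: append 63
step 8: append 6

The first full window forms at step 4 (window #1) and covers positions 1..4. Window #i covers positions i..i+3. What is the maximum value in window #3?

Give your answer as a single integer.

step 1: append 41 -> window=[41] (not full yet)
step 2: append 39 -> window=[41, 39] (not full yet)
step 3: append 64 -> window=[41, 39, 64] (not full yet)
step 4: append 41 -> window=[41, 39, 64, 41] -> max=64
step 5: append 46 -> window=[39, 64, 41, 46] -> max=64
step 6: append 42 -> window=[64, 41, 46, 42] -> max=64
Window #3 max = 64

Answer: 64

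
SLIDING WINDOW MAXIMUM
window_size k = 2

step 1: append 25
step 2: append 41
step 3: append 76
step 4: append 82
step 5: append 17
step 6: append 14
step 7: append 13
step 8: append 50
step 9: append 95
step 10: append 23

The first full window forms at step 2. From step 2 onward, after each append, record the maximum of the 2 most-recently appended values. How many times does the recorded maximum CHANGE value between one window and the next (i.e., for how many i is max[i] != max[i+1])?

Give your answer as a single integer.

Answer: 6

Derivation:
step 1: append 25 -> window=[25] (not full yet)
step 2: append 41 -> window=[25, 41] -> max=41
step 3: append 76 -> window=[41, 76] -> max=76
step 4: append 82 -> window=[76, 82] -> max=82
step 5: append 17 -> window=[82, 17] -> max=82
step 6: append 14 -> window=[17, 14] -> max=17
step 7: append 13 -> window=[14, 13] -> max=14
step 8: append 50 -> window=[13, 50] -> max=50
step 9: append 95 -> window=[50, 95] -> max=95
step 10: append 23 -> window=[95, 23] -> max=95
Recorded maximums: 41 76 82 82 17 14 50 95 95
Changes between consecutive maximums: 6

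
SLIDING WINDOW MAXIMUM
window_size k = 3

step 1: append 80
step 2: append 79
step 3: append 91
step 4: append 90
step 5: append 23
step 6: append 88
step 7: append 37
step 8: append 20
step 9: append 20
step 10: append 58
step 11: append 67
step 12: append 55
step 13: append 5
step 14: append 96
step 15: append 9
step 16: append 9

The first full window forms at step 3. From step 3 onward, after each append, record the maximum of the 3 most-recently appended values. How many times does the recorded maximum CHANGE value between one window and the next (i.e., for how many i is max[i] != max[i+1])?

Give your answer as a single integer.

Answer: 6

Derivation:
step 1: append 80 -> window=[80] (not full yet)
step 2: append 79 -> window=[80, 79] (not full yet)
step 3: append 91 -> window=[80, 79, 91] -> max=91
step 4: append 90 -> window=[79, 91, 90] -> max=91
step 5: append 23 -> window=[91, 90, 23] -> max=91
step 6: append 88 -> window=[90, 23, 88] -> max=90
step 7: append 37 -> window=[23, 88, 37] -> max=88
step 8: append 20 -> window=[88, 37, 20] -> max=88
step 9: append 20 -> window=[37, 20, 20] -> max=37
step 10: append 58 -> window=[20, 20, 58] -> max=58
step 11: append 67 -> window=[20, 58, 67] -> max=67
step 12: append 55 -> window=[58, 67, 55] -> max=67
step 13: append 5 -> window=[67, 55, 5] -> max=67
step 14: append 96 -> window=[55, 5, 96] -> max=96
step 15: append 9 -> window=[5, 96, 9] -> max=96
step 16: append 9 -> window=[96, 9, 9] -> max=96
Recorded maximums: 91 91 91 90 88 88 37 58 67 67 67 96 96 96
Changes between consecutive maximums: 6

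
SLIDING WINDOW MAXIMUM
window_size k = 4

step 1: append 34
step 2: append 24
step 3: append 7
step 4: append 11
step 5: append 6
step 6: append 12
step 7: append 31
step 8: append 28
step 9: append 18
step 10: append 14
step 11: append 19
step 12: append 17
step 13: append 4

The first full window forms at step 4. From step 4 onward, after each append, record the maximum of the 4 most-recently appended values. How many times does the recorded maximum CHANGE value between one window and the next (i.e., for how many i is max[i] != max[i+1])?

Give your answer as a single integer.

Answer: 5

Derivation:
step 1: append 34 -> window=[34] (not full yet)
step 2: append 24 -> window=[34, 24] (not full yet)
step 3: append 7 -> window=[34, 24, 7] (not full yet)
step 4: append 11 -> window=[34, 24, 7, 11] -> max=34
step 5: append 6 -> window=[24, 7, 11, 6] -> max=24
step 6: append 12 -> window=[7, 11, 6, 12] -> max=12
step 7: append 31 -> window=[11, 6, 12, 31] -> max=31
step 8: append 28 -> window=[6, 12, 31, 28] -> max=31
step 9: append 18 -> window=[12, 31, 28, 18] -> max=31
step 10: append 14 -> window=[31, 28, 18, 14] -> max=31
step 11: append 19 -> window=[28, 18, 14, 19] -> max=28
step 12: append 17 -> window=[18, 14, 19, 17] -> max=19
step 13: append 4 -> window=[14, 19, 17, 4] -> max=19
Recorded maximums: 34 24 12 31 31 31 31 28 19 19
Changes between consecutive maximums: 5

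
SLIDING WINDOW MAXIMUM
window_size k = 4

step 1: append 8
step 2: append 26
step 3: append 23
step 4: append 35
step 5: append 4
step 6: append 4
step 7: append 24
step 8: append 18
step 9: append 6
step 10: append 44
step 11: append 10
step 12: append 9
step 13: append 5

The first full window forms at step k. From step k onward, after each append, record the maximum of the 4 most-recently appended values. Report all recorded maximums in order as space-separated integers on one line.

step 1: append 8 -> window=[8] (not full yet)
step 2: append 26 -> window=[8, 26] (not full yet)
step 3: append 23 -> window=[8, 26, 23] (not full yet)
step 4: append 35 -> window=[8, 26, 23, 35] -> max=35
step 5: append 4 -> window=[26, 23, 35, 4] -> max=35
step 6: append 4 -> window=[23, 35, 4, 4] -> max=35
step 7: append 24 -> window=[35, 4, 4, 24] -> max=35
step 8: append 18 -> window=[4, 4, 24, 18] -> max=24
step 9: append 6 -> window=[4, 24, 18, 6] -> max=24
step 10: append 44 -> window=[24, 18, 6, 44] -> max=44
step 11: append 10 -> window=[18, 6, 44, 10] -> max=44
step 12: append 9 -> window=[6, 44, 10, 9] -> max=44
step 13: append 5 -> window=[44, 10, 9, 5] -> max=44

Answer: 35 35 35 35 24 24 44 44 44 44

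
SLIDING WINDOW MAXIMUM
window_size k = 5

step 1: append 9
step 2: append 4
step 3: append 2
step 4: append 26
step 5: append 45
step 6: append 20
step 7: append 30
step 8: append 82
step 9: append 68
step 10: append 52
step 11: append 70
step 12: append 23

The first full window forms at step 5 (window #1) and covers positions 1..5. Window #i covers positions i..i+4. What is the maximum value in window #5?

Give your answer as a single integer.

Answer: 82

Derivation:
step 1: append 9 -> window=[9] (not full yet)
step 2: append 4 -> window=[9, 4] (not full yet)
step 3: append 2 -> window=[9, 4, 2] (not full yet)
step 4: append 26 -> window=[9, 4, 2, 26] (not full yet)
step 5: append 45 -> window=[9, 4, 2, 26, 45] -> max=45
step 6: append 20 -> window=[4, 2, 26, 45, 20] -> max=45
step 7: append 30 -> window=[2, 26, 45, 20, 30] -> max=45
step 8: append 82 -> window=[26, 45, 20, 30, 82] -> max=82
step 9: append 68 -> window=[45, 20, 30, 82, 68] -> max=82
Window #5 max = 82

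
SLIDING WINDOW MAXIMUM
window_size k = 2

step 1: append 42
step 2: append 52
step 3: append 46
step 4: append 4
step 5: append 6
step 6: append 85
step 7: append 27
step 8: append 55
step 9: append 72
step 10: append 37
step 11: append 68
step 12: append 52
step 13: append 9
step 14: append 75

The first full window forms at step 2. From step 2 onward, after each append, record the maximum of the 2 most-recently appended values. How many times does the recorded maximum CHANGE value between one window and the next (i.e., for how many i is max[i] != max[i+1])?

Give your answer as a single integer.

step 1: append 42 -> window=[42] (not full yet)
step 2: append 52 -> window=[42, 52] -> max=52
step 3: append 46 -> window=[52, 46] -> max=52
step 4: append 4 -> window=[46, 4] -> max=46
step 5: append 6 -> window=[4, 6] -> max=6
step 6: append 85 -> window=[6, 85] -> max=85
step 7: append 27 -> window=[85, 27] -> max=85
step 8: append 55 -> window=[27, 55] -> max=55
step 9: append 72 -> window=[55, 72] -> max=72
step 10: append 37 -> window=[72, 37] -> max=72
step 11: append 68 -> window=[37, 68] -> max=68
step 12: append 52 -> window=[68, 52] -> max=68
step 13: append 9 -> window=[52, 9] -> max=52
step 14: append 75 -> window=[9, 75] -> max=75
Recorded maximums: 52 52 46 6 85 85 55 72 72 68 68 52 75
Changes between consecutive maximums: 8

Answer: 8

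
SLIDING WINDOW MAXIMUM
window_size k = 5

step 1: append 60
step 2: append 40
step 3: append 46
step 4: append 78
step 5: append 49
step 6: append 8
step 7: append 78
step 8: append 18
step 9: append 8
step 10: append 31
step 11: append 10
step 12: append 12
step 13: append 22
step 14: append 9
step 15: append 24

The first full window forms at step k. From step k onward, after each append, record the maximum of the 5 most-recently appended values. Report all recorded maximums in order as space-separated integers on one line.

step 1: append 60 -> window=[60] (not full yet)
step 2: append 40 -> window=[60, 40] (not full yet)
step 3: append 46 -> window=[60, 40, 46] (not full yet)
step 4: append 78 -> window=[60, 40, 46, 78] (not full yet)
step 5: append 49 -> window=[60, 40, 46, 78, 49] -> max=78
step 6: append 8 -> window=[40, 46, 78, 49, 8] -> max=78
step 7: append 78 -> window=[46, 78, 49, 8, 78] -> max=78
step 8: append 18 -> window=[78, 49, 8, 78, 18] -> max=78
step 9: append 8 -> window=[49, 8, 78, 18, 8] -> max=78
step 10: append 31 -> window=[8, 78, 18, 8, 31] -> max=78
step 11: append 10 -> window=[78, 18, 8, 31, 10] -> max=78
step 12: append 12 -> window=[18, 8, 31, 10, 12] -> max=31
step 13: append 22 -> window=[8, 31, 10, 12, 22] -> max=31
step 14: append 9 -> window=[31, 10, 12, 22, 9] -> max=31
step 15: append 24 -> window=[10, 12, 22, 9, 24] -> max=24

Answer: 78 78 78 78 78 78 78 31 31 31 24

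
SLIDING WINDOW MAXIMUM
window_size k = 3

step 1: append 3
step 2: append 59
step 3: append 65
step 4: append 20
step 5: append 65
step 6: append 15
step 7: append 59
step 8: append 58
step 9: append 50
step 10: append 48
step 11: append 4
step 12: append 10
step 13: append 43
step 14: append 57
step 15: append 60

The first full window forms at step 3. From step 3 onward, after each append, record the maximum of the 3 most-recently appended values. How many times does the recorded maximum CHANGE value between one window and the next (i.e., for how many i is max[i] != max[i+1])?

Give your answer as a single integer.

step 1: append 3 -> window=[3] (not full yet)
step 2: append 59 -> window=[3, 59] (not full yet)
step 3: append 65 -> window=[3, 59, 65] -> max=65
step 4: append 20 -> window=[59, 65, 20] -> max=65
step 5: append 65 -> window=[65, 20, 65] -> max=65
step 6: append 15 -> window=[20, 65, 15] -> max=65
step 7: append 59 -> window=[65, 15, 59] -> max=65
step 8: append 58 -> window=[15, 59, 58] -> max=59
step 9: append 50 -> window=[59, 58, 50] -> max=59
step 10: append 48 -> window=[58, 50, 48] -> max=58
step 11: append 4 -> window=[50, 48, 4] -> max=50
step 12: append 10 -> window=[48, 4, 10] -> max=48
step 13: append 43 -> window=[4, 10, 43] -> max=43
step 14: append 57 -> window=[10, 43, 57] -> max=57
step 15: append 60 -> window=[43, 57, 60] -> max=60
Recorded maximums: 65 65 65 65 65 59 59 58 50 48 43 57 60
Changes between consecutive maximums: 7

Answer: 7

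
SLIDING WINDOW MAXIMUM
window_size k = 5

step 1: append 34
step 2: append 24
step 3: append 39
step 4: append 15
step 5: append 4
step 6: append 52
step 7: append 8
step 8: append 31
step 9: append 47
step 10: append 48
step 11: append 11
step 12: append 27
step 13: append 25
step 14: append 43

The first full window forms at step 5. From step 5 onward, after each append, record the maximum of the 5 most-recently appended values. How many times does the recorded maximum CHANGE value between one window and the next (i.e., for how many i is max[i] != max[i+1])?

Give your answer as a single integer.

Answer: 2

Derivation:
step 1: append 34 -> window=[34] (not full yet)
step 2: append 24 -> window=[34, 24] (not full yet)
step 3: append 39 -> window=[34, 24, 39] (not full yet)
step 4: append 15 -> window=[34, 24, 39, 15] (not full yet)
step 5: append 4 -> window=[34, 24, 39, 15, 4] -> max=39
step 6: append 52 -> window=[24, 39, 15, 4, 52] -> max=52
step 7: append 8 -> window=[39, 15, 4, 52, 8] -> max=52
step 8: append 31 -> window=[15, 4, 52, 8, 31] -> max=52
step 9: append 47 -> window=[4, 52, 8, 31, 47] -> max=52
step 10: append 48 -> window=[52, 8, 31, 47, 48] -> max=52
step 11: append 11 -> window=[8, 31, 47, 48, 11] -> max=48
step 12: append 27 -> window=[31, 47, 48, 11, 27] -> max=48
step 13: append 25 -> window=[47, 48, 11, 27, 25] -> max=48
step 14: append 43 -> window=[48, 11, 27, 25, 43] -> max=48
Recorded maximums: 39 52 52 52 52 52 48 48 48 48
Changes between consecutive maximums: 2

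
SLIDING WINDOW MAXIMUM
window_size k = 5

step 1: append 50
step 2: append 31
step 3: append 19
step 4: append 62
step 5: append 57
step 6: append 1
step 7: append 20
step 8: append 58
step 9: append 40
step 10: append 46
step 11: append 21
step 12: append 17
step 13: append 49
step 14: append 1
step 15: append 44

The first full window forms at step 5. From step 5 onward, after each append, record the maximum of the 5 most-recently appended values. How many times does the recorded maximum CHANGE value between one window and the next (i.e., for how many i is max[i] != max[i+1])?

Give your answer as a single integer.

step 1: append 50 -> window=[50] (not full yet)
step 2: append 31 -> window=[50, 31] (not full yet)
step 3: append 19 -> window=[50, 31, 19] (not full yet)
step 4: append 62 -> window=[50, 31, 19, 62] (not full yet)
step 5: append 57 -> window=[50, 31, 19, 62, 57] -> max=62
step 6: append 1 -> window=[31, 19, 62, 57, 1] -> max=62
step 7: append 20 -> window=[19, 62, 57, 1, 20] -> max=62
step 8: append 58 -> window=[62, 57, 1, 20, 58] -> max=62
step 9: append 40 -> window=[57, 1, 20, 58, 40] -> max=58
step 10: append 46 -> window=[1, 20, 58, 40, 46] -> max=58
step 11: append 21 -> window=[20, 58, 40, 46, 21] -> max=58
step 12: append 17 -> window=[58, 40, 46, 21, 17] -> max=58
step 13: append 49 -> window=[40, 46, 21, 17, 49] -> max=49
step 14: append 1 -> window=[46, 21, 17, 49, 1] -> max=49
step 15: append 44 -> window=[21, 17, 49, 1, 44] -> max=49
Recorded maximums: 62 62 62 62 58 58 58 58 49 49 49
Changes between consecutive maximums: 2

Answer: 2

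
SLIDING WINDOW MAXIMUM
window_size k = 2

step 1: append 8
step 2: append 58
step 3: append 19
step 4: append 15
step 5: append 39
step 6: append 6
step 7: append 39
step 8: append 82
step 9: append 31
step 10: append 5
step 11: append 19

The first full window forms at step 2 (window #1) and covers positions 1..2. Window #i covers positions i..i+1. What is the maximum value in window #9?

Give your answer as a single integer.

Answer: 31

Derivation:
step 1: append 8 -> window=[8] (not full yet)
step 2: append 58 -> window=[8, 58] -> max=58
step 3: append 19 -> window=[58, 19] -> max=58
step 4: append 15 -> window=[19, 15] -> max=19
step 5: append 39 -> window=[15, 39] -> max=39
step 6: append 6 -> window=[39, 6] -> max=39
step 7: append 39 -> window=[6, 39] -> max=39
step 8: append 82 -> window=[39, 82] -> max=82
step 9: append 31 -> window=[82, 31] -> max=82
step 10: append 5 -> window=[31, 5] -> max=31
Window #9 max = 31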